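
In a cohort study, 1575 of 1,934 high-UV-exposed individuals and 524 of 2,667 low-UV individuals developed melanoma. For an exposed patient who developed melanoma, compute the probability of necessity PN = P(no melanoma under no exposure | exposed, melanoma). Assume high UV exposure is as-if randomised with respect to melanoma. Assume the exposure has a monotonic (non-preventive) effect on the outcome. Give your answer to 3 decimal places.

PN ≈ 0.759

p₁ = P(outcome | exposed) = 1575/1934 = 0.81437
p₀ = P(outcome | unexposed) = 524/2667 = 0.19648
Under exogeneity and monotonicity, PN = (p₁ − p₀) / p₁.
PN = (0.81437 − 0.19648) / 0.81437 = 0.6179 / 0.81437 ≈ 0.7587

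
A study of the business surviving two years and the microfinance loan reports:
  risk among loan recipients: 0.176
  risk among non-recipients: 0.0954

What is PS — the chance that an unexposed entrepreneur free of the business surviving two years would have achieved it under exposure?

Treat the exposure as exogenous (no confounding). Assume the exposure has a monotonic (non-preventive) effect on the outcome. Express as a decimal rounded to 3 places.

Let p₁ = 0.176, p₀ = 0.0954.
Under exogeneity and monotonicity, PS = (p₁ − p₀) / (1 − p₀).
PS = (0.176 − 0.0954) / (1 − 0.0954) = 0.0806 / 0.9046 ≈ 0.0891

PS ≈ 0.089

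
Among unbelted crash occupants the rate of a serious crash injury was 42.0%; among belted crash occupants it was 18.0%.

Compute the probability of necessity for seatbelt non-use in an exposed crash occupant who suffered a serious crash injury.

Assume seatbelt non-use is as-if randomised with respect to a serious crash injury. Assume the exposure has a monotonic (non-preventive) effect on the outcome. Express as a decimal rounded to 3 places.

PN ≈ 0.571

p₁ = 0.42, p₀ = 0.18.
Under exogeneity and monotonicity, PN = (p₁ − p₀) / p₁.
PN = (0.42 − 0.18) / 0.42 = 0.24 / 0.42 ≈ 0.5714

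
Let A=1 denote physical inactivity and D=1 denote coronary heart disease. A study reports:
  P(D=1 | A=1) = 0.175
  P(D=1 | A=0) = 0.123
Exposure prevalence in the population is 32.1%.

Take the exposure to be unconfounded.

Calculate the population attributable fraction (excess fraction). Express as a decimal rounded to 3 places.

Let p₁ = 0.175, p₀ = 0.123.
Overall risk P(Y=1) = π·p₁ + (1−π)·p₀ = 0.321×0.175 + 0.679×0.123 = 0.13969.
Under exogeneity, PAF = [P(Y=1) − p₀] / P(Y=1).
PAF = (0.13969 − 0.123) / 0.13969 ≈ 0.1195

PAF ≈ 0.119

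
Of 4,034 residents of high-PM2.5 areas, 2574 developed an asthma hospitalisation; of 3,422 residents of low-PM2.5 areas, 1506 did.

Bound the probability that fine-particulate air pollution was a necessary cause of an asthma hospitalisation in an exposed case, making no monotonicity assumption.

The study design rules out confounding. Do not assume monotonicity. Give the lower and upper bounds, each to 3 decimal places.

0.310 ≤ PN ≤ 0.877

p₁ = P(outcome | exposed) = 2574/4034 = 0.63808
p₀ = P(outcome | unexposed) = 1506/3422 = 0.44009
Under exogeneity alone the bounds on PN are max{0,(p₁−p₀)/p₁} ≤ PN ≤ min{1,(1−p₀)/p₁}.
  lower = (p₁ − p₀)/p₁ = 0.19798 / 0.63808 ≈ 0.3103
  upper = min{1, (1 − p₀)/p₁} = 0.55991 / 0.63808 ≈ 0.8775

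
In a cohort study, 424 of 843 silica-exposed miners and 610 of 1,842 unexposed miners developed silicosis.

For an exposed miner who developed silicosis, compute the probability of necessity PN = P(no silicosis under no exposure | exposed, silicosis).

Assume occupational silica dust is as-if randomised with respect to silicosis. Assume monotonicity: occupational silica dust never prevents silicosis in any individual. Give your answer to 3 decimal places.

PN ≈ 0.342

p₁ = P(outcome | exposed) = 424/843 = 0.50297
p₀ = P(outcome | unexposed) = 610/1842 = 0.33116
Under exogeneity and monotonicity, PN = (p₁ − p₀) / p₁.
PN = (0.50297 − 0.33116) / 0.50297 = 0.1718 / 0.50297 ≈ 0.3416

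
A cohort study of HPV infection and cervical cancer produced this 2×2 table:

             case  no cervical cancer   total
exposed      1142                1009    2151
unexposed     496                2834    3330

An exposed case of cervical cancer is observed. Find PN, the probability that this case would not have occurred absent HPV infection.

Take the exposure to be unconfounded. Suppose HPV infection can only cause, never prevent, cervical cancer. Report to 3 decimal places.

PN ≈ 0.719

p₁ = P(outcome | exposed) = 1142/2151 = 0.53092
p₀ = P(outcome | unexposed) = 496/3330 = 0.14895
Under exogeneity and monotonicity, PN = (p₁ − p₀) / p₁.
PN = (0.53092 − 0.14895) / 0.53092 = 0.38197 / 0.53092 ≈ 0.7194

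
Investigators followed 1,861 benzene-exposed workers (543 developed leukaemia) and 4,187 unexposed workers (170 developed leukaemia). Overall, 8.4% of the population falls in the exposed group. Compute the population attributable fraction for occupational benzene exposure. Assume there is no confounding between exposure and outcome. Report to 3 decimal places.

p₁ = P(outcome | exposed) = 543/1861 = 0.29178
p₀ = P(outcome | unexposed) = 170/4187 = 0.040602
Overall risk P(Y=1) = π·p₁ + (1−π)·p₀ = 0.084×0.29178 + 0.916×0.040602 = 0.061701.
Under exogeneity, PAF = [P(Y=1) − p₀] / P(Y=1).
PAF = (0.061701 − 0.040602) / 0.061701 ≈ 0.3420

PAF ≈ 0.342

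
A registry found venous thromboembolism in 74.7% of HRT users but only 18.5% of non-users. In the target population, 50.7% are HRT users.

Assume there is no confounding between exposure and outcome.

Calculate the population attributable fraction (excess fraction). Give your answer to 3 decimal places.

PAF ≈ 0.606

p₁ = 0.747, p₀ = 0.185.
Overall risk P(Y=1) = π·p₁ + (1−π)·p₀ = 0.507×0.747 + 0.493×0.185 = 0.46993.
Under exogeneity, PAF = [P(Y=1) − p₀] / P(Y=1).
PAF = (0.46993 − 0.185) / 0.46993 ≈ 0.6063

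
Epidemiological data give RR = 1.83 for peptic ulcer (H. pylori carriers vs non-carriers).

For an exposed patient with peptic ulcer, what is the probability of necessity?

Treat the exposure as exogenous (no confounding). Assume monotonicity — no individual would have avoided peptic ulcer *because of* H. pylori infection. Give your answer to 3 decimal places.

PN ≈ 0.454

Under exogeneity and monotonicity, PN = (RR − 1) / RR = 1 − 1/RR.
PN = (1.83 − 1) / 1.83 = 0.83 / 1.83 ≈ 0.4536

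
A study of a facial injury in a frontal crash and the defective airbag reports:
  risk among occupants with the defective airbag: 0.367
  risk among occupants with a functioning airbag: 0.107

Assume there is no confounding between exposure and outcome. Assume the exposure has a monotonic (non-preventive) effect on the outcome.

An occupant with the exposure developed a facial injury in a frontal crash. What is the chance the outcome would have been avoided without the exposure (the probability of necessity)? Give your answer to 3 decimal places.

Let p₁ = 0.367, p₀ = 0.107.
Under exogeneity and monotonicity, PN = (p₁ − p₀) / p₁.
PN = (0.367 − 0.107) / 0.367 = 0.26 / 0.367 ≈ 0.7084

PN ≈ 0.708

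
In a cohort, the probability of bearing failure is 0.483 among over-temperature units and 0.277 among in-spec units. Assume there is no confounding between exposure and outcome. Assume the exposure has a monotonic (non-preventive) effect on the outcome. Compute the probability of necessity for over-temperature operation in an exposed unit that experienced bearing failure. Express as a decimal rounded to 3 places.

Let p₁ = 0.483, p₀ = 0.277.
Under exogeneity and monotonicity, PN = (p₁ − p₀) / p₁.
PN = (0.483 − 0.277) / 0.483 = 0.206 / 0.483 ≈ 0.4265

PN ≈ 0.427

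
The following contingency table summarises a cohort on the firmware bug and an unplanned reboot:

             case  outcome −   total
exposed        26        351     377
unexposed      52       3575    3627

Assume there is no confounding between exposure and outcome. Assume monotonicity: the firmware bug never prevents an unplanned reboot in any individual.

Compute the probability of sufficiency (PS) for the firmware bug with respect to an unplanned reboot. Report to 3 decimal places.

PS ≈ 0.055

p₁ = P(outcome | exposed) = 26/377 = 0.068966
p₀ = P(outcome | unexposed) = 52/3627 = 0.014337
Under exogeneity and monotonicity, PS = (p₁ − p₀)/(1 − p₀).
PS = (0.068966 − 0.014337) / 0.98566 ≈ 0.0554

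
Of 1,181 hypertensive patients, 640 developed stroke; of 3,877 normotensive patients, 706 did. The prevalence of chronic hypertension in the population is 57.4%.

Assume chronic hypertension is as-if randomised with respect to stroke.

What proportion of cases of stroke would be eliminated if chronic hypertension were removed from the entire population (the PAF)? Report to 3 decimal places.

PAF ≈ 0.531

p₁ = P(outcome | exposed) = 640/1181 = 0.54191
p₀ = P(outcome | unexposed) = 706/3877 = 0.1821
Overall risk P(Y=1) = π·p₁ + (1−π)·p₀ = 0.574×0.54191 + 0.426×0.1821 = 0.38863.
Under exogeneity, PAF = [P(Y=1) − p₀] / P(Y=1).
PAF = (0.38863 − 0.1821) / 0.38863 ≈ 0.5314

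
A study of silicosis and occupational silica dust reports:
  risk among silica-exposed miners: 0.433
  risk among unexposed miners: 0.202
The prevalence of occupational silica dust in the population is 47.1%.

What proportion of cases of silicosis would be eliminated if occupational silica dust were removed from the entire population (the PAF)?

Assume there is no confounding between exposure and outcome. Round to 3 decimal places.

PAF ≈ 0.350

Let p₁ = 0.433, p₀ = 0.202.
Overall risk P(Y=1) = π·p₁ + (1−π)·p₀ = 0.471×0.433 + 0.529×0.202 = 0.3108.
Under exogeneity, PAF = [P(Y=1) − p₀] / P(Y=1).
PAF = (0.3108 − 0.202) / 0.3108 ≈ 0.3501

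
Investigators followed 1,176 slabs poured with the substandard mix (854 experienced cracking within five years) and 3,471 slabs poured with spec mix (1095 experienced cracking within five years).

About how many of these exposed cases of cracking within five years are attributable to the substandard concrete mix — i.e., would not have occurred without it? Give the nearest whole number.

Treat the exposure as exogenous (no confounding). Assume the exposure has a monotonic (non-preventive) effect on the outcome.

about 483 cases

p₁ = P(outcome | exposed) = 854/1176 = 0.72619
p₀ = P(outcome | unexposed) = 1095/3471 = 0.31547
PN = (p₁ − p₀)/p₁ = (0.72619 − 0.31547) / 0.72619 ≈ 0.56558.
Attributable cases ≈ PN × (exposed cases) = 0.56558 × 854 ≈ 483.01.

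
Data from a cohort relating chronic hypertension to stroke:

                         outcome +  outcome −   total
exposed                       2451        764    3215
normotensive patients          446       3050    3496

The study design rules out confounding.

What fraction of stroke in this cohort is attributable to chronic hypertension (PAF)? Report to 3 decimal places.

PAF ≈ 0.704

p₁ = P(outcome | exposed) = 2451/3215 = 0.76236
p₀ = P(outcome | unexposed) = 446/3496 = 0.12757
Exposure prevalence π = 3215/6711 = 0.47906; overall risk P(Y=1) = 0.43168.
Under exogeneity, PAF = [P(Y=1) − p₀]/P(Y=1).
PAF = (0.43168 − 0.12757) / 0.43168 ≈ 0.7045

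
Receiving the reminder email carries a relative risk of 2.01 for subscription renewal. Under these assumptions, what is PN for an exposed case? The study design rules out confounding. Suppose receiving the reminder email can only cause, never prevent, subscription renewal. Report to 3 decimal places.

PN ≈ 0.502

Under exogeneity and monotonicity, PN = (RR − 1) / RR = 1 − 1/RR.
PN = (2.01 − 1) / 2.01 = 1.01 / 2.01 ≈ 0.5025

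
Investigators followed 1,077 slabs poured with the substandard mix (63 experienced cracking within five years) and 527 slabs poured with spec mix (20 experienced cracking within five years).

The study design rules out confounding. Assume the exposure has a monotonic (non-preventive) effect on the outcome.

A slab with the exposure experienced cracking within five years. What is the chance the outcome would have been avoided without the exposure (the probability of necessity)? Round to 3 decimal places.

p₁ = P(outcome | exposed) = 63/1077 = 0.058496
p₀ = P(outcome | unexposed) = 20/527 = 0.037951
Under exogeneity and monotonicity, PN = (p₁ − p₀) / p₁.
PN = (0.058496 − 0.037951) / 0.058496 = 0.020545 / 0.058496 ≈ 0.3512

PN ≈ 0.351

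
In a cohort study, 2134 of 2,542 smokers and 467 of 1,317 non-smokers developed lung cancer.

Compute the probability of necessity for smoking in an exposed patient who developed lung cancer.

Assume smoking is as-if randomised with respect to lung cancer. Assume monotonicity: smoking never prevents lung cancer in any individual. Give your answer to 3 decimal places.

PN ≈ 0.578

p₁ = P(outcome | exposed) = 2134/2542 = 0.8395
p₀ = P(outcome | unexposed) = 467/1317 = 0.35459
Under exogeneity and monotonicity, PN = (p₁ − p₀) / p₁.
PN = (0.8395 − 0.35459) / 0.8395 = 0.4849 / 0.8395 ≈ 0.5776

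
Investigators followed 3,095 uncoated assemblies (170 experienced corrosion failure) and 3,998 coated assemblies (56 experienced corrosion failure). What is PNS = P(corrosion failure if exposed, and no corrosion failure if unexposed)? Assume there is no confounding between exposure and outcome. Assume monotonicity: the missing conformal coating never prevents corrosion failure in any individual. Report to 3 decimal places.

PNS ≈ 0.041

p₁ = P(outcome | exposed) = 170/3095 = 0.054927
p₀ = P(outcome | unexposed) = 56/3998 = 0.014007
Under exogeneity and monotonicity, PNS = p₁ − p₀.
PNS = 0.054927 − 0.014007 = 0.04092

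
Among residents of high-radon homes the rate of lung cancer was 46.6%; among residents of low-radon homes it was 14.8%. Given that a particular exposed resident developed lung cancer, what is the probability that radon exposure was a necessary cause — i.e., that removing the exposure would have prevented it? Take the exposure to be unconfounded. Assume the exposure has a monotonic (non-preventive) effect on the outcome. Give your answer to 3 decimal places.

p₁ = 0.466, p₀ = 0.148.
Under exogeneity and monotonicity, PN = (p₁ − p₀) / p₁.
PN = (0.466 − 0.148) / 0.466 = 0.318 / 0.466 ≈ 0.6824

PN ≈ 0.682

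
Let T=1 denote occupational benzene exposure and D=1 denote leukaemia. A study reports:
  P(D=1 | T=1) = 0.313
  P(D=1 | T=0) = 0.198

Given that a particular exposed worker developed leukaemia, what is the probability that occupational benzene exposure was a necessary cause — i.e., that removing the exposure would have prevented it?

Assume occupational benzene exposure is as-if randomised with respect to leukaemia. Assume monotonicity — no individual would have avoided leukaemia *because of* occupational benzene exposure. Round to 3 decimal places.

Let p₁ = 0.313, p₀ = 0.198.
Under exogeneity and monotonicity, PN = (p₁ − p₀) / p₁.
PN = (0.313 − 0.198) / 0.313 = 0.115 / 0.313 ≈ 0.3674

PN ≈ 0.367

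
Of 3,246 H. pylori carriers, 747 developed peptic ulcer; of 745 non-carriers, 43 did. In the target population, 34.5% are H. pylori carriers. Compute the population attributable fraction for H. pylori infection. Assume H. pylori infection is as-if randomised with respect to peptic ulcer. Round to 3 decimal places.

PAF ≈ 0.508

p₁ = P(outcome | exposed) = 747/3246 = 0.23013
p₀ = P(outcome | unexposed) = 43/745 = 0.057718
Overall risk P(Y=1) = π·p₁ + (1−π)·p₀ = 0.345×0.23013 + 0.655×0.057718 = 0.1172.
Under exogeneity, PAF = [P(Y=1) − p₀] / P(Y=1).
PAF = (0.1172 − 0.057718) / 0.1172 ≈ 0.5075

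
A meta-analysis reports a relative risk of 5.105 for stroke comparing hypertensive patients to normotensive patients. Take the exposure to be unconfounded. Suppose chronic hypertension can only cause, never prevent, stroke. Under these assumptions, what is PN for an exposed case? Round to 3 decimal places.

PN ≈ 0.804

Under exogeneity and monotonicity, PN = (RR − 1) / RR = 1 − 1/RR.
PN = (5.105 − 1) / 5.105 = 4.105 / 5.105 ≈ 0.8041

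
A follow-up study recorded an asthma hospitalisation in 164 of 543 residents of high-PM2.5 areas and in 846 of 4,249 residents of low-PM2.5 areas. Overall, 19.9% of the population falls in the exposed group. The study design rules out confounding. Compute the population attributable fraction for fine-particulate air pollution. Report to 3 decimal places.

p₁ = P(outcome | exposed) = 164/543 = 0.30203
p₀ = P(outcome | unexposed) = 846/4249 = 0.19911
Overall risk P(Y=1) = π·p₁ + (1−π)·p₀ = 0.199×0.30203 + 0.801×0.19911 = 0.21959.
Under exogeneity, PAF = [P(Y=1) − p₀] / P(Y=1).
PAF = (0.21959 − 0.19911) / 0.21959 ≈ 0.0933

PAF ≈ 0.093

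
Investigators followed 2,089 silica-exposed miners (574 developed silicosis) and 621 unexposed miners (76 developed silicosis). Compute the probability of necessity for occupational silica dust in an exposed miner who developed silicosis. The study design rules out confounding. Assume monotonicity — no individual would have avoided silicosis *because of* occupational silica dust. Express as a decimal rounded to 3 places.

PN ≈ 0.555

p₁ = P(outcome | exposed) = 574/2089 = 0.27477
p₀ = P(outcome | unexposed) = 76/621 = 0.12238
Under exogeneity and monotonicity, PN = (p₁ − p₀) / p₁.
PN = (0.27477 − 0.12238) / 0.27477 = 0.15239 / 0.27477 ≈ 0.5546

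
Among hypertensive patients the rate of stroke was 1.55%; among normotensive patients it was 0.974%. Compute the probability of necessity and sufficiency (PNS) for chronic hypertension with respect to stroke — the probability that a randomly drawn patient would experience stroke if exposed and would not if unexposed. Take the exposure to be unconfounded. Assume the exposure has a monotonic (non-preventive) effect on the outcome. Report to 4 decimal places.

PNS ≈ 0.0058

p₁ = 0.0155, p₀ = 0.00974.
Under exogeneity and monotonicity, PNS = p₁ − p₀.
PNS = 0.0155 − 0.00974 = 0.00576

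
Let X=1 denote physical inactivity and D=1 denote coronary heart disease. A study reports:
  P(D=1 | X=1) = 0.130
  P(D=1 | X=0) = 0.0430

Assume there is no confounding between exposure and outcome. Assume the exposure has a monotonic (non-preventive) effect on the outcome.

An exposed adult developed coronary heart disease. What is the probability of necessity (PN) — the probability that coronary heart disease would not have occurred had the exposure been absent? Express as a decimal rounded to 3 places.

Let p₁ = 0.13, p₀ = 0.043.
Under exogeneity and monotonicity, PN = (p₁ − p₀) / p₁.
PN = (0.13 − 0.043) / 0.13 = 0.087 / 0.13 ≈ 0.6692

PN ≈ 0.669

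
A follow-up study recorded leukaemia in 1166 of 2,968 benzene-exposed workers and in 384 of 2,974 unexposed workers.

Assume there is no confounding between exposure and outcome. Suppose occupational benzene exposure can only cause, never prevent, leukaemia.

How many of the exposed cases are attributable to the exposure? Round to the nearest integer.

p₁ = P(outcome | exposed) = 1166/2968 = 0.39286
p₀ = P(outcome | unexposed) = 384/2974 = 0.12912
PN = (p₁ − p₀)/p₁ = (0.39286 − 0.12912) / 0.39286 ≈ 0.67133.
Attributable cases ≈ PN × (exposed cases) = 0.67133 × 1166 ≈ 782.77.

about 783 cases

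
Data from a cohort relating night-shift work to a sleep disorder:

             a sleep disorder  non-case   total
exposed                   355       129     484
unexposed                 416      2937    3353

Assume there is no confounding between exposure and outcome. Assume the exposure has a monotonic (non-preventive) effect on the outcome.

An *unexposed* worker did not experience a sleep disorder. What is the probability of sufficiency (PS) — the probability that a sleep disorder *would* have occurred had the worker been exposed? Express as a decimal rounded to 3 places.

PS ≈ 0.696

p₁ = P(outcome | exposed) = 355/484 = 0.73347
p₀ = P(outcome | unexposed) = 416/3353 = 0.12407
Under exogeneity and monotonicity, PS = (p₁ − p₀)/(1 − p₀).
PS = (0.73347 − 0.12407) / 0.87593 ≈ 0.6957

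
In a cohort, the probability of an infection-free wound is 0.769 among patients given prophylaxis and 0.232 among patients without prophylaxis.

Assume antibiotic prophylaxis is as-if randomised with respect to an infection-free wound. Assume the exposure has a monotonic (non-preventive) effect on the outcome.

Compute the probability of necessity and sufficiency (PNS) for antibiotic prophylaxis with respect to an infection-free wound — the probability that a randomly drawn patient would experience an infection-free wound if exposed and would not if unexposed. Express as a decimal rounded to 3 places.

Let p₁ = 0.769, p₀ = 0.232.
Under exogeneity and monotonicity, PNS = p₁ − p₀.
PNS = 0.769 − 0.232 = 0.537

PNS ≈ 0.537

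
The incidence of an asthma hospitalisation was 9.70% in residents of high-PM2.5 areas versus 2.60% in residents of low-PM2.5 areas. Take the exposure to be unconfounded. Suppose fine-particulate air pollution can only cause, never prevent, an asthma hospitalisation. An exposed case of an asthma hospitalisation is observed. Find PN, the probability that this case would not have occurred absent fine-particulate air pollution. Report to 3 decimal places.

p₁ = 0.097, p₀ = 0.026.
Under exogeneity and monotonicity, PN = (p₁ − p₀) / p₁.
PN = (0.097 − 0.026) / 0.097 = 0.071 / 0.097 ≈ 0.7320

PN ≈ 0.732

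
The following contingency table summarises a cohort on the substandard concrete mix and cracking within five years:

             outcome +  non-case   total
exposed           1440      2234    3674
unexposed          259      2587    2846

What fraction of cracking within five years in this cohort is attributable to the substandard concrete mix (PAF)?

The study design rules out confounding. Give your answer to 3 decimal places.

PAF ≈ 0.651

p₁ = P(outcome | exposed) = 1440/3674 = 0.39194
p₀ = P(outcome | unexposed) = 259/2846 = 0.091005
Exposure prevalence π = 3674/6520 = 0.5635; overall risk P(Y=1) = 0.26058.
Under exogeneity, PAF = [P(Y=1) − p₀]/P(Y=1).
PAF = (0.26058 − 0.091005) / 0.26058 ≈ 0.6508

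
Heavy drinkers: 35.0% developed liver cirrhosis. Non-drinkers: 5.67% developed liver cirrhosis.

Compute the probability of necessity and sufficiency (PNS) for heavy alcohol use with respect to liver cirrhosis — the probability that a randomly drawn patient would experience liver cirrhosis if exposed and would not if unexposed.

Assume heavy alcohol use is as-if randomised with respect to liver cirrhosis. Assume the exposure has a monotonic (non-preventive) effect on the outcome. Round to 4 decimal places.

p₁ = 0.35, p₀ = 0.0567.
Under exogeneity and monotonicity, PNS = p₁ − p₀.
PNS = 0.35 − 0.0567 = 0.2933

PNS ≈ 0.2933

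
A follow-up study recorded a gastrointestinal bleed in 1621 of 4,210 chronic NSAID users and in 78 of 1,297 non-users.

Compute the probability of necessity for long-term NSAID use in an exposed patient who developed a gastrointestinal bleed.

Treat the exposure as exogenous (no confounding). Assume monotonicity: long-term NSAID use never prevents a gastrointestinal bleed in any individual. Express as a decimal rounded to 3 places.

PN ≈ 0.844

p₁ = P(outcome | exposed) = 1621/4210 = 0.38504
p₀ = P(outcome | unexposed) = 78/1297 = 0.060139
Under exogeneity and monotonicity, PN = (p₁ − p₀) / p₁.
PN = (0.38504 − 0.060139) / 0.38504 = 0.3249 / 0.38504 ≈ 0.8438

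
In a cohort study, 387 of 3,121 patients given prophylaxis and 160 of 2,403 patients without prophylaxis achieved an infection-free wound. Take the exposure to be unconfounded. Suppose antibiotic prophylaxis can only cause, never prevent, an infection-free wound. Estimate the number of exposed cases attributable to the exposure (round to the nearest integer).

about 179 cases

p₁ = P(outcome | exposed) = 387/3121 = 0.124
p₀ = P(outcome | unexposed) = 160/2403 = 0.066583
PN = (p₁ − p₀)/p₁ = (0.124 − 0.066583) / 0.124 ≈ 0.46303.
Attributable cases ≈ PN × (exposed cases) = 0.46303 × 387 ≈ 179.19.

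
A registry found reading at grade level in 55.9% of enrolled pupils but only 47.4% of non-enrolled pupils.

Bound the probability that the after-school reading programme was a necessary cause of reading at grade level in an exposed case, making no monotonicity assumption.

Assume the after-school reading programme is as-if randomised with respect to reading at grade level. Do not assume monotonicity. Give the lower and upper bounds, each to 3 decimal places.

p₁ = 0.559, p₀ = 0.474.
Under exogeneity alone the bounds on PN are max{0,(p₁−p₀)/p₁} ≤ PN ≤ min{1,(1−p₀)/p₁}.
  lower = (p₁ − p₀)/p₁ = 0.085 / 0.559 ≈ 0.1521
  upper = min{1, (1 − p₀)/p₁} = 0.526 / 0.559 ≈ 0.9410

0.152 ≤ PN ≤ 0.941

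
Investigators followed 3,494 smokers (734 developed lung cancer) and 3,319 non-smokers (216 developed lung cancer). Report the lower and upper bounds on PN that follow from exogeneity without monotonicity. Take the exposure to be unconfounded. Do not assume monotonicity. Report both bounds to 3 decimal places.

0.690 ≤ PN ≤ 1.000

p₁ = P(outcome | exposed) = 734/3494 = 0.21007
p₀ = P(outcome | unexposed) = 216/3319 = 0.06508
Under exogeneity alone the bounds on PN are max{0,(p₁−p₀)/p₁} ≤ PN ≤ min{1,(1−p₀)/p₁}.
  lower = (p₁ − p₀)/p₁ = 0.14499 / 0.21007 ≈ 0.6902
  upper = min{1, (1 − p₀)/p₁} = 0.93492 / 0.21007 ≈ 4.4504 → capped at 1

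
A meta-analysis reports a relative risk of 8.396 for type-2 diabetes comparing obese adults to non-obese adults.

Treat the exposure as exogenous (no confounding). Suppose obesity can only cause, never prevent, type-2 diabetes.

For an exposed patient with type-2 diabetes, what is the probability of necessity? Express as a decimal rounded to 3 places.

PN ≈ 0.881

Under exogeneity and monotonicity, PN = (RR − 1) / RR = 1 − 1/RR.
PN = (8.396 − 1) / 8.396 = 7.396 / 8.396 ≈ 0.8809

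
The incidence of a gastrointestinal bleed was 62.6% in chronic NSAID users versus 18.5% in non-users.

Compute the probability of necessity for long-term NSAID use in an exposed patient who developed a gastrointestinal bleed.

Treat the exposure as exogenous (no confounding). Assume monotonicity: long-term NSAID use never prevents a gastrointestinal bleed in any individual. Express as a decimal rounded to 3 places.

PN ≈ 0.704

p₁ = 0.626, p₀ = 0.185.
Under exogeneity and monotonicity, PN = (p₁ − p₀) / p₁.
PN = (0.626 − 0.185) / 0.626 = 0.441 / 0.626 ≈ 0.7045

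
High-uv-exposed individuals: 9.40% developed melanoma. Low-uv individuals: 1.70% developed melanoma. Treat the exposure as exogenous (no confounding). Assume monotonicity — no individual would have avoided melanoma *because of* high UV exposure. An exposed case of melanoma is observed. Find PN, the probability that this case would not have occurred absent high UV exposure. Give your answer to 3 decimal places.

PN ≈ 0.819

p₁ = 0.094, p₀ = 0.017.
Under exogeneity and monotonicity, PN = (p₁ − p₀) / p₁.
PN = (0.094 − 0.017) / 0.094 = 0.077 / 0.094 ≈ 0.8191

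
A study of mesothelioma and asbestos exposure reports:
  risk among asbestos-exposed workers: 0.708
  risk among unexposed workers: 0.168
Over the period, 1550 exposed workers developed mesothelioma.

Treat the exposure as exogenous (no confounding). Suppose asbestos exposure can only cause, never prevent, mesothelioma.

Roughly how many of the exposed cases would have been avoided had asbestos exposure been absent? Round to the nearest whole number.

about 1182 cases

Let p₁ = 0.708, p₀ = 0.168.
PN = (p₁ − p₀)/p₁ = (0.708 − 0.168) / 0.708 ≈ 0.76271.
Attributable cases ≈ PN × (exposed cases) = 0.76271 × 1550 ≈ 1182.20.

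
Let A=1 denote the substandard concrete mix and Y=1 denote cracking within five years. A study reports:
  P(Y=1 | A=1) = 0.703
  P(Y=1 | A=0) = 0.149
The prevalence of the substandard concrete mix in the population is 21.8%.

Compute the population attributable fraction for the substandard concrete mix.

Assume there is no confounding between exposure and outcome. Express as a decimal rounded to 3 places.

PAF ≈ 0.448

Let p₁ = 0.703, p₀ = 0.149.
Overall risk P(Y=1) = π·p₁ + (1−π)·p₀ = 0.218×0.703 + 0.782×0.149 = 0.26977.
Under exogeneity, PAF = [P(Y=1) − p₀] / P(Y=1).
PAF = (0.26977 − 0.149) / 0.26977 ≈ 0.4477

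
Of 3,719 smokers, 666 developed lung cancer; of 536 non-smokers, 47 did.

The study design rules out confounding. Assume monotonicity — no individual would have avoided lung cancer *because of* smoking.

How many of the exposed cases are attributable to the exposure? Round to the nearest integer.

p₁ = P(outcome | exposed) = 666/3719 = 0.17908
p₀ = P(outcome | unexposed) = 47/536 = 0.087687
PN = (p₁ − p₀)/p₁ = (0.17908 − 0.087687) / 0.17908 ≈ 0.51035.
Attributable cases ≈ PN × (exposed cases) = 0.51035 × 666 ≈ 339.89.

about 340 cases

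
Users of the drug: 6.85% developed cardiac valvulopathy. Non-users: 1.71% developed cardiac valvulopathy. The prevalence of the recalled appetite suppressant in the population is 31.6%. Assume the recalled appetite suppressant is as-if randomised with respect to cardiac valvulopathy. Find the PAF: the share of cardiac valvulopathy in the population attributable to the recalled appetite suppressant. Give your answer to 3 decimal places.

p₁ = 0.0685, p₀ = 0.0171.
Overall risk P(Y=1) = π·p₁ + (1−π)·p₀ = 0.316×0.0685 + 0.684×0.0171 = 0.033342.
Under exogeneity, PAF = [P(Y=1) − p₀] / P(Y=1).
PAF = (0.033342 − 0.0171) / 0.033342 ≈ 0.4871

PAF ≈ 0.487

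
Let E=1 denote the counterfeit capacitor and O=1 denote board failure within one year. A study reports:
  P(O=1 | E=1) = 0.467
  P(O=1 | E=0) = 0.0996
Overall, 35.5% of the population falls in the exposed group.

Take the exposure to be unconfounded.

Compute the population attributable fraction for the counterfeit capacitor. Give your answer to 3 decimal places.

PAF ≈ 0.567

Let p₁ = 0.467, p₀ = 0.0996.
Overall risk P(Y=1) = π·p₁ + (1−π)·p₀ = 0.355×0.467 + 0.645×0.0996 = 0.23003.
Under exogeneity, PAF = [P(Y=1) − p₀] / P(Y=1).
PAF = (0.23003 − 0.0996) / 0.23003 ≈ 0.5670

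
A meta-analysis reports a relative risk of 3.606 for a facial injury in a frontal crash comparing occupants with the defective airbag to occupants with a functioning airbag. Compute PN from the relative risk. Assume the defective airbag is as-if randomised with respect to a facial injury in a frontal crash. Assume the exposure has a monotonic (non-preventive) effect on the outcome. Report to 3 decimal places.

PN ≈ 0.723

Under exogeneity and monotonicity, PN = (RR − 1) / RR = 1 − 1/RR.
PN = (3.606 − 1) / 3.606 = 2.606 / 3.606 ≈ 0.7227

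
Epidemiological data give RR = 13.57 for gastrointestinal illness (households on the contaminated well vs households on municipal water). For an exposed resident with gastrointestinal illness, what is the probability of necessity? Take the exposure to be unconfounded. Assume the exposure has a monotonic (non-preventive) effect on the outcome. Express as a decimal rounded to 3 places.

PN ≈ 0.926

Under exogeneity and monotonicity, PN = (RR − 1) / RR = 1 − 1/RR.
PN = (13.57 − 1) / 13.57 = 12.57 / 13.57 ≈ 0.9263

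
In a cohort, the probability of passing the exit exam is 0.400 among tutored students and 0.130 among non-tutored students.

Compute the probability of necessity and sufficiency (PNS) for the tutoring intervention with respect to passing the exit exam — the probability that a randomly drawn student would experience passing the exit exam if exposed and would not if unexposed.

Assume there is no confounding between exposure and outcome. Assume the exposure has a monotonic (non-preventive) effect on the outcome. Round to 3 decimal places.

PNS ≈ 0.270

Let p₁ = 0.4, p₀ = 0.13.
Under exogeneity and monotonicity, PNS = p₁ − p₀.
PNS = 0.4 − 0.13 = 0.27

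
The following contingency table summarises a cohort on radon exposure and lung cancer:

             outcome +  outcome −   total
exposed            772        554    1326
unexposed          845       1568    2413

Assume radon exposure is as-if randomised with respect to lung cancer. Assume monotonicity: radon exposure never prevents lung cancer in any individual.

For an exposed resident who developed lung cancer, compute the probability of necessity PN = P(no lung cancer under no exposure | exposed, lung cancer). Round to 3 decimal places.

p₁ = P(outcome | exposed) = 772/1326 = 0.5822
p₀ = P(outcome | unexposed) = 845/2413 = 0.35019
Under exogeneity and monotonicity, PN = (p₁ − p₀) / p₁.
PN = (0.5822 − 0.35019) / 0.5822 = 0.23202 / 0.5822 ≈ 0.3985

PN ≈ 0.399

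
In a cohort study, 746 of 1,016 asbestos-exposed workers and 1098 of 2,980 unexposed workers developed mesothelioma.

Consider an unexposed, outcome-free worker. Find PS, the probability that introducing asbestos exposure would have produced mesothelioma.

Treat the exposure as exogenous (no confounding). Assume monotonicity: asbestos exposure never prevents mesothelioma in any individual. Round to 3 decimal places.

PS ≈ 0.579

p₁ = P(outcome | exposed) = 746/1016 = 0.73425
p₀ = P(outcome | unexposed) = 1098/2980 = 0.36846
Under exogeneity and monotonicity, PS = (p₁ − p₀) / (1 − p₀).
PS = (0.73425 − 0.36846) / (1 − 0.36846) = 0.3658 / 0.63154 ≈ 0.5792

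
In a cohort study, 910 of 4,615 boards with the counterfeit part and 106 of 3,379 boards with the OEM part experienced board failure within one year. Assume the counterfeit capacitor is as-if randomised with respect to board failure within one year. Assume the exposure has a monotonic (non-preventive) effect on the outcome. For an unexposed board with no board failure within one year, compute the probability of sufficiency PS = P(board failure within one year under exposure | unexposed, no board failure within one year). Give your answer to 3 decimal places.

p₁ = P(outcome | exposed) = 910/4615 = 0.19718
p₀ = P(outcome | unexposed) = 106/3379 = 0.03137
Under exogeneity and monotonicity, PS = (p₁ − p₀) / (1 − p₀).
PS = (0.19718 − 0.03137) / (1 − 0.03137) = 0.16581 / 0.96863 ≈ 0.1712

PS ≈ 0.171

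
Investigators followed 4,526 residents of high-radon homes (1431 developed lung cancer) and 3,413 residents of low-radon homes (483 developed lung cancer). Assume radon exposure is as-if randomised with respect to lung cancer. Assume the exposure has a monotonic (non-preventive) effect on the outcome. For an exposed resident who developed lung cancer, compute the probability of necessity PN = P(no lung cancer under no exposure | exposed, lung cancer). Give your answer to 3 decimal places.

p₁ = P(outcome | exposed) = 1431/4526 = 0.31617
p₀ = P(outcome | unexposed) = 483/3413 = 0.14152
Under exogeneity and monotonicity, PN = (p₁ − p₀) / p₁.
PN = (0.31617 − 0.14152) / 0.31617 = 0.17466 / 0.31617 ≈ 0.5524

PN ≈ 0.552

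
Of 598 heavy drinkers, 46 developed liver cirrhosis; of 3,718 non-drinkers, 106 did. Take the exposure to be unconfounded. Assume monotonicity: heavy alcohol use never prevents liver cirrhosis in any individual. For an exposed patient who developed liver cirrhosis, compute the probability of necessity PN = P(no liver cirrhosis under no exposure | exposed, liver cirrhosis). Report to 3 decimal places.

p₁ = P(outcome | exposed) = 46/598 = 0.076923
p₀ = P(outcome | unexposed) = 106/3718 = 0.02851
Under exogeneity and monotonicity, PN = (p₁ − p₀) / p₁.
PN = (0.076923 − 0.02851) / 0.076923 = 0.048413 / 0.076923 ≈ 0.6294

PN ≈ 0.629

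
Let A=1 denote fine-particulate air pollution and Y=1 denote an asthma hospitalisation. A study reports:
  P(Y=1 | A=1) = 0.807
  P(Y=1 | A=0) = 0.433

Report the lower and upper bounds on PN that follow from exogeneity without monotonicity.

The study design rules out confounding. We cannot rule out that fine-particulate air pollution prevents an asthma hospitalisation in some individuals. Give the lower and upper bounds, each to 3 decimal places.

0.463 ≤ PN ≤ 0.703

Let p₁ = 0.807, p₀ = 0.433.
Under exogeneity alone the bounds on PN are max{0,(p₁−p₀)/p₁} ≤ PN ≤ min{1,(1−p₀)/p₁}.
  lower = (p₁ − p₀)/p₁ = 0.374 / 0.807 ≈ 0.4634
  upper = min{1, (1 − p₀)/p₁} = 0.567 / 0.807 ≈ 0.7026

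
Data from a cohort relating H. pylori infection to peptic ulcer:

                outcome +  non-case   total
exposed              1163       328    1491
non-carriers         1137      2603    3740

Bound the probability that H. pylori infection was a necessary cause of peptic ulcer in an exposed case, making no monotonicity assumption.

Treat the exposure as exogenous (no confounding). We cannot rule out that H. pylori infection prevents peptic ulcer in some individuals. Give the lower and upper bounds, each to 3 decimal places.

p₁ = P(outcome | exposed) = 1163/1491 = 0.78001
p₀ = P(outcome | unexposed) = 1137/3740 = 0.30401
Under exogeneity alone the bounds on PN are max{0,(p₁−p₀)/p₁} ≤ PN ≤ min{1,(1−p₀)/p₁}.
  lower = (p₁ − p₀)/p₁ = 0.476 / 0.78001 ≈ 0.6102
  upper = min{1, (1 − p₀)/p₁} = 0.69599 / 0.78001 ≈ 0.8923

0.610 ≤ PN ≤ 0.892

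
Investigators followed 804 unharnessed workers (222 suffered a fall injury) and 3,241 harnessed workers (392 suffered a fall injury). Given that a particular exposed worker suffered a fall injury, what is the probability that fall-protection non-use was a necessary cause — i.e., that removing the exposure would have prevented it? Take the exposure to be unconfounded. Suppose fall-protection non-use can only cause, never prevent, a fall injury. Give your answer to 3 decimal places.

PN ≈ 0.562

p₁ = P(outcome | exposed) = 222/804 = 0.27612
p₀ = P(outcome | unexposed) = 392/3241 = 0.12095
Under exogeneity and monotonicity, PN = (p₁ − p₀) / p₁.
PN = (0.27612 − 0.12095) / 0.27612 = 0.15517 / 0.27612 ≈ 0.5620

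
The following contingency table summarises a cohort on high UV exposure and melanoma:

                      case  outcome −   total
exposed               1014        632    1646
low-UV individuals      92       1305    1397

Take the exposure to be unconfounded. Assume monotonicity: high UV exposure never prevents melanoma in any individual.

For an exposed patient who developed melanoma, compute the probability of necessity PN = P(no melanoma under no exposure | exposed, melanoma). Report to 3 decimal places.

p₁ = P(outcome | exposed) = 1014/1646 = 0.61604
p₀ = P(outcome | unexposed) = 92/1397 = 0.065855
Under exogeneity and monotonicity, PN = (p₁ − p₀) / p₁.
PN = (0.61604 − 0.065855) / 0.61604 = 0.55018 / 0.61604 ≈ 0.8931

PN ≈ 0.893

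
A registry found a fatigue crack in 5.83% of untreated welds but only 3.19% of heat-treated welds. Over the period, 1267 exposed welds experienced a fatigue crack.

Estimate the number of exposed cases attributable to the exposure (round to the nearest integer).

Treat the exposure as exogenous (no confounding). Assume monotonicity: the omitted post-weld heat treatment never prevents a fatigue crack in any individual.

about 574 cases

p₁ = 0.0583, p₀ = 0.0319.
PN = (p₁ − p₀)/p₁ = (0.0583 − 0.0319) / 0.0583 ≈ 0.45283.
Attributable cases ≈ PN × (exposed cases) = 0.45283 × 1267 ≈ 573.74.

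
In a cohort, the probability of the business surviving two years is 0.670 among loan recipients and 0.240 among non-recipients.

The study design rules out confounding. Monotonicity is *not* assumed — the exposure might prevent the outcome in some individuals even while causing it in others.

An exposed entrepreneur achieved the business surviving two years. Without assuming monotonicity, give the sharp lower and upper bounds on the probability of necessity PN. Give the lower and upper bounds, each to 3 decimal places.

Let p₁ = 0.67, p₀ = 0.24.
Under exogeneity alone the bounds on PN are max{0,(p₁−p₀)/p₁} ≤ PN ≤ min{1,(1−p₀)/p₁}.
  lower = (p₁ − p₀)/p₁ = 0.43 / 0.67 ≈ 0.6418
  upper = min{1, (1 − p₀)/p₁} = 0.76 / 0.67 ≈ 1.1343 → capped at 1

0.642 ≤ PN ≤ 1.000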